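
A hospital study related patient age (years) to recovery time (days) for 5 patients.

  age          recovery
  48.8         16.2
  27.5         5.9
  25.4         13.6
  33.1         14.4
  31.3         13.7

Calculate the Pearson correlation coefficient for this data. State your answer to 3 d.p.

n = 5, Σx = 166.1, Σy = 63.8, Σx² = 5858.15, Σy² = 877.26, Σxy = 2203.7
nΣxy − ΣxΣy = 11018.5 − 10597.18 = 421.32
nΣx² − (Σx)² = 29290.75 − 27589.21 = 1701.54; nΣy² − (Σy)² = 4386.3 − 4070.44 = 315.86
r = 421.32 / √(1701.54 × 315.86) = 421.32 / 733.1087 ≈ 0.575

0.575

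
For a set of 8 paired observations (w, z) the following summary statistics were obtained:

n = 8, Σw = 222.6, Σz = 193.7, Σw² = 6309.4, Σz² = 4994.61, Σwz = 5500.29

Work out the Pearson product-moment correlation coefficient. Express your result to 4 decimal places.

0.5894

r = (nΣwz − ΣwΣz) / √[(nΣw² − (Σw)²)(nΣz² − (Σz)²)]
Numerator: 8×5500.29 − 222.6×193.7 = 884.7
Denominator: √[(50475.2 − 49550.76)(39956.88 − 37519.69)] = √[924.44 × 2437.19] = 1501.0116
r = 884.7 / 1501.0116 ≈ 0.5894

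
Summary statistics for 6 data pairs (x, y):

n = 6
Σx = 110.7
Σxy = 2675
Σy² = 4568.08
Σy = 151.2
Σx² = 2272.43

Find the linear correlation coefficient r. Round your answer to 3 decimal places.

-0.275

r = (nΣxy − ΣxΣy) / √[(nΣx² − (Σx)²)(nΣy² − (Σy)²)]
Numerator: 6×2675 − 110.7×151.2 = -687.84
Denominator: √[(13634.58 − 12254.49)(27408.48 − 22861.44)] = √[1380.09 × 4547.04] = 2505.0598
r = -687.84 / 2505.0598 ≈ -0.275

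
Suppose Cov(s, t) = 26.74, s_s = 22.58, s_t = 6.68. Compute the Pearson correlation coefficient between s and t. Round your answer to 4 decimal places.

0.1773

r = Cov(s,t) / (s_s · s_t) = 26.74 / (22.58 × 6.68)
  = 26.74 / 150.8344 ≈ 0.1773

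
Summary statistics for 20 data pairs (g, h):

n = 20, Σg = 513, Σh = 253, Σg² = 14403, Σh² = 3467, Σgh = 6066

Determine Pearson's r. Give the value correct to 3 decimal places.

-0.735

r = (nΣgh − ΣgΣh) / √[(nΣg² − (Σg)²)(nΣh² − (Σh)²)]
Numerator: 20×6066 − 513×253 = -8469
Denominator: √[(288060 − 263169)(69340 − 64009)] = √[24891 × 5331] = 11519.2847
r = -8469 / 11519.2847 ≈ -0.735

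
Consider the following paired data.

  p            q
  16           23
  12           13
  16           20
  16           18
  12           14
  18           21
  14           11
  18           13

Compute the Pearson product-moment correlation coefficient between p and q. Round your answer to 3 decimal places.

n = 8, Σp = 122, Σq = 133, Σp² = 1900, Σq² = 2349, Σpq = 2066
nΣpq − ΣpΣq = 16528 − 16226 = 302
nΣp² − (Σp)² = 15200 − 14884 = 316; nΣq² − (Σq)² = 18792 − 17689 = 1103
r = 302 / √(316 × 1103) = 302 / 590.3795 ≈ 0.512

0.512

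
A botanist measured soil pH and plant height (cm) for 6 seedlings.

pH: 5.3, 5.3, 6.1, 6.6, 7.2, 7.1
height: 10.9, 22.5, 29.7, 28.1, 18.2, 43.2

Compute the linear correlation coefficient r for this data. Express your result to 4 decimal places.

n = 6, Σx = 37.6, Σy = 152.6, Σx² = 239.2, Σy² = 4494.24, Σxy = 981.41
nΣxy − ΣxΣy = 5888.46 − 5737.76 = 150.7
nΣx² − (Σx)² = 1435.2 − 1413.76 = 21.44; nΣy² − (Σy)² = 26965.44 − 23286.76 = 3678.68
r = 150.7 / √(21.44 × 3678.68) = 150.7 / 280.8396 ≈ 0.5366

0.5366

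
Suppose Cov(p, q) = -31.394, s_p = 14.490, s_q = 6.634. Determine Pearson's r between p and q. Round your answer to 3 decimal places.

r = Cov(p,q) / (s_p · s_q) = -31.394 / (14.490 × 6.634)
  = -31.394 / 96.1267 ≈ -0.327

-0.327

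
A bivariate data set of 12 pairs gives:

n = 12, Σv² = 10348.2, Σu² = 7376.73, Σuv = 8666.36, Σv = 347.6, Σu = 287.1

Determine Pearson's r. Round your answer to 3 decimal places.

0.929

r = (nΣuv − ΣuΣv) / √[(nΣu² − (Σu)²)(nΣv² − (Σv)²)]
Numerator: 12×8666.36 − 287.1×347.6 = 4200.36
Denominator: √[(88520.76 − 82426.41)(124178.4 − 120825.76)] = √[6094.35 × 3352.64] = 4520.1949
r = 4200.36 / 4520.1949 ≈ 0.929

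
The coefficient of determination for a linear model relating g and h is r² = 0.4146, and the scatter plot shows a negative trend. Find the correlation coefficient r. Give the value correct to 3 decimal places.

|r| = √0.4146 = 0.644
The association is negative, so r = −0.644.

-0.644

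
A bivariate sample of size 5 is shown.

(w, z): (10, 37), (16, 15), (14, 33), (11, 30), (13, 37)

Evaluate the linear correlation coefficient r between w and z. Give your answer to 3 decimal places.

n = 5, Σw = 64, Σz = 152, Σw² = 842, Σz² = 4952, Σwz = 1883
nΣwz − ΣwΣz = 9415 − 9728 = -313
nΣw² − (Σw)² = 4210 − 4096 = 114; nΣz² − (Σz)² = 24760 − 23104 = 1656
r = -313 / √(114 × 1656) = -313 / 434.4928 ≈ -0.720

-0.720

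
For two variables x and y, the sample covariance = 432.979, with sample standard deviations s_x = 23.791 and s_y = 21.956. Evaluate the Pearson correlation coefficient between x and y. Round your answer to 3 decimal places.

0.829

r = Cov(x,y) / (s_x · s_y) = 432.979 / (23.791 × 21.956)
  = 432.979 / 522.3552 ≈ 0.829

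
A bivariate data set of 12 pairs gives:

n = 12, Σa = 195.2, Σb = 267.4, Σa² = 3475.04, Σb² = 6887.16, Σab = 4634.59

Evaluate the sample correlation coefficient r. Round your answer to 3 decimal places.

0.540

r = (nΣab − ΣaΣb) / √[(nΣa² − (Σa)²)(nΣb² − (Σb)²)]
Numerator: 12×4634.59 − 195.2×267.4 = 3418.6
Denominator: √[(41700.48 − 38103.04)(82645.92 − 71502.76)] = √[3597.44 × 11143.16] = 6331.4177
r = 3418.6 / 6331.4177 ≈ 0.540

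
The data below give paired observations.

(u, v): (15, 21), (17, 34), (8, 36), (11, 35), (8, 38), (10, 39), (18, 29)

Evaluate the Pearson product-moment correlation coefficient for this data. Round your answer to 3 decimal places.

-0.644

n = 7, Σu = 87, Σv = 232, Σu² = 1187, Σv² = 7924, Σuv = 2782
nΣuv − ΣuΣv = 19474 − 20184 = -710
nΣu² − (Σu)² = 8309 − 7569 = 740; nΣv² − (Σv)² = 55468 − 53824 = 1644
r = -710 / √(740 × 1644) = -710 / 1102.9778 ≈ -0.644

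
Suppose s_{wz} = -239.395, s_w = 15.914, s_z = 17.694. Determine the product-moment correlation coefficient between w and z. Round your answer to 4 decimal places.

-0.8502

r = Cov(w,z) / (s_w · s_z) = -239.395 / (15.914 × 17.694)
  = -239.395 / 281.5823 ≈ -0.8502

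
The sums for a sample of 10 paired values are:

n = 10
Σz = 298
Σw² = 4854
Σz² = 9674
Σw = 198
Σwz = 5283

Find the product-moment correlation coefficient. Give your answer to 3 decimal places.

-0.717

r = (nΣwz − ΣwΣz) / √[(nΣw² − (Σw)²)(nΣz² − (Σz)²)]
Numerator: 10×5283 − 198×298 = -6174
Denominator: √[(48540 − 39204)(96740 − 88804)] = √[9336 × 7936] = 8607.5836
r = -6174 / 8607.5836 ≈ -0.717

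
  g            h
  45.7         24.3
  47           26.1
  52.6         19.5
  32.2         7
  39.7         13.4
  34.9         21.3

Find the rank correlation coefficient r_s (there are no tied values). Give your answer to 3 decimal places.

Rank g: 4, 5, 6, 1, 3, 2
Rank h: 5, 6, 3, 1, 2, 4
d = rank(g) − rank(h): -1, -1, 3, 0, 1, -2; Σd² = 16
ρ = 1 − 6Σd² / [n(n²−1)] = 1 − 6×16 / (6×35) = 1 − 96/210 ≈ 0.543

0.543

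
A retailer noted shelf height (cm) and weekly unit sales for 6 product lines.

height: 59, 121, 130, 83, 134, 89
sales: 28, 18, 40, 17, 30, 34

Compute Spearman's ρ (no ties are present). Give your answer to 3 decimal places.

0.486

Rank height: 1, 4, 5, 2, 6, 3
Rank sales: 3, 2, 6, 1, 4, 5
d = rank(height) − rank(sales): -2, 2, -1, 1, 2, -2; Σd² = 18
ρ = 1 − 6Σd² / [n(n²−1)] = 1 − 6×18 / (6×35) = 1 − 108/210 ≈ 0.486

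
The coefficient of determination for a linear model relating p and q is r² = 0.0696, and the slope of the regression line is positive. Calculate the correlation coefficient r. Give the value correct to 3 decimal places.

0.264

|r| = √0.0696 = 0.264
The association is positive, so r = 0.264.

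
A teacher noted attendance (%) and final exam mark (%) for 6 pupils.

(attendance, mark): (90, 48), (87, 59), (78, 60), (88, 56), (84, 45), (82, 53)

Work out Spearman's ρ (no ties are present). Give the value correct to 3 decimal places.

-0.371

Rank attendance: 6, 4, 1, 5, 3, 2
Rank mark: 2, 5, 6, 4, 1, 3
d = rank(attendance) − rank(mark): 4, -1, -5, 1, 2, -1; Σd² = 48
ρ = 1 − 6Σd² / [n(n²−1)] = 1 − 6×48 / (6×35) = 1 − 288/210 ≈ -0.371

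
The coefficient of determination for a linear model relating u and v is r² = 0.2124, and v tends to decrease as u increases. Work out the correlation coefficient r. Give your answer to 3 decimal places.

-0.461

|r| = √0.2124 = 0.461
The association is negative, so r = −0.461.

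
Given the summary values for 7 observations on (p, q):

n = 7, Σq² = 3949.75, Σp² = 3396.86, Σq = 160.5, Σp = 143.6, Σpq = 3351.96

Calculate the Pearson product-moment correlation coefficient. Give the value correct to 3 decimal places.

r = (nΣpq − ΣpΣq) / √[(nΣp² − (Σp)²)(nΣq² − (Σq)²)]
Numerator: 7×3351.96 − 143.6×160.5 = 415.92
Denominator: √[(23778.02 − 20620.96)(27648.25 − 25760.25)] = √[3157.06 × 1888] = 2441.4195
r = 415.92 / 2441.4195 ≈ 0.170

0.170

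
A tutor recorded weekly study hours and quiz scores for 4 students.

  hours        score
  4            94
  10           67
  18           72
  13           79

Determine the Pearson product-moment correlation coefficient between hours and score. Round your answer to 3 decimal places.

-0.684

n = 4, Σx = 45, Σy = 312, Σx² = 609, Σy² = 24750, Σxy = 3369
nΣxy − ΣxΣy = 13476 − 14040 = -564
nΣx² − (Σx)² = 2436 − 2025 = 411; nΣy² − (Σy)² = 99000 − 97344 = 1656
r = -564 / √(411 × 1656) = -564 / 824.9945 ≈ -0.684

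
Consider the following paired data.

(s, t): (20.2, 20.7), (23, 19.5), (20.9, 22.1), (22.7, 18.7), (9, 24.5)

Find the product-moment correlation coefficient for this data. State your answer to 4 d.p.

-0.8993

n = 5, Σs = 95.8, Σt = 105.5, Σs² = 1970.14, Σt² = 2247.09, Σst = 1973.52
nΣst − ΣsΣt = 9867.6 − 10106.9 = -239.3
nΣs² − (Σs)² = 9850.7 − 9177.64 = 673.06; nΣt² − (Σt)² = 11235.45 − 11130.25 = 105.2
r = -239.3 / √(673.06 × 105.2) = -239.3 / 266.0938 ≈ -0.8993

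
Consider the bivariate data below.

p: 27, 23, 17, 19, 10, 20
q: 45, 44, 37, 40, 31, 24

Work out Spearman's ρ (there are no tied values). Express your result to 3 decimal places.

0.657

Rank p: 6, 5, 2, 3, 1, 4
Rank q: 6, 5, 3, 4, 2, 1
d = rank(p) − rank(q): 0, 0, -1, -1, -1, 3; Σd² = 12
ρ = 1 − 6Σd² / [n(n²−1)] = 1 − 6×12 / (6×35) = 1 − 72/210 ≈ 0.657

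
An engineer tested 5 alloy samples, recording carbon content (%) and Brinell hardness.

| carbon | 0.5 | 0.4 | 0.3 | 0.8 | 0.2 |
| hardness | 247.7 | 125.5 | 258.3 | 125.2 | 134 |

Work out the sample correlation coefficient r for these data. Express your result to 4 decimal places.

-0.2125

n = 5, Σx = 2.2, Σy = 890.7, Σx² = 1.18, Σy² = 177455.47, Σxy = 378.5
nΣxy − ΣxΣy = 1892.5 − 1959.54 = -67.04
nΣx² − (Σx)² = 5.9 − 4.84 = 1.06; nΣy² − (Σy)² = 887277.35 − 793346.49 = 93930.86
r = -67.04 / √(1.06 × 93930.86) = -67.04 / 315.5419 ≈ -0.2125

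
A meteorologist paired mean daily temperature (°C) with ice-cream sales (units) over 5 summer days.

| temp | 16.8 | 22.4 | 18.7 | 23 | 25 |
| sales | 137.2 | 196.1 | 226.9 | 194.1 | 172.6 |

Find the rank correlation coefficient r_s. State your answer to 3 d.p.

0.000

Rank temp: 1, 3, 2, 4, 5
Rank sales: 1, 4, 5, 3, 2
d = rank(temp) − rank(sales): 0, -1, -3, 1, 3; Σd² = 20
ρ = 1 − 6Σd² / [n(n²−1)] = 1 − 6×20 / (5×24) = 1 − 120/120 ≈ 0.000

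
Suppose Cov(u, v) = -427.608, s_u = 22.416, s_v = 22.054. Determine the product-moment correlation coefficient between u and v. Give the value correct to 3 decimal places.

r = Cov(u,v) / (s_u · s_v) = -427.608 / (22.416 × 22.054)
  = -427.608 / 494.3625 ≈ -0.865

-0.865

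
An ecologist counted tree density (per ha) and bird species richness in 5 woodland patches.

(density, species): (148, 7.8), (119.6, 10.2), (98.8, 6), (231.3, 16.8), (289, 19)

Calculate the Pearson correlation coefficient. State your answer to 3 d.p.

0.955

n = 5, Σx = 886.7, Σy = 59.8, Σx² = 182990.29, Σy² = 844.12, Σxy = 12343.96
nΣxy − ΣxΣy = 61719.8 − 53024.66 = 8695.14
nΣx² − (Σx)² = 914951.45 − 786236.89 = 128714.56; nΣy² − (Σy)² = 4220.6 − 3576.04 = 644.56
r = 8695.14 / √(128714.56 × 644.56) = 8695.14 / 9108.4717 ≈ 0.955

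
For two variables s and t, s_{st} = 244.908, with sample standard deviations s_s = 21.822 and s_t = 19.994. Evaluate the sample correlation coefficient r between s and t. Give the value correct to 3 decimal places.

0.561

r = Cov(s,t) / (s_s · s_t) = 244.908 / (21.822 × 19.994)
  = 244.908 / 436.3091 ≈ 0.561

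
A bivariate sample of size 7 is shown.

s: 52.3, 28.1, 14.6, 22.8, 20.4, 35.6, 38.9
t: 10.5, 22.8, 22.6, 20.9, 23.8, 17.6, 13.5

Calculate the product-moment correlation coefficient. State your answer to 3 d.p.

n = 7, Σs = 212.7, Σt = 131.7, Σs² = 7454.63, Σt² = 2636.11, Σst = 3633.54
nΣst − ΣsΣt = 25434.78 − 28012.59 = -2577.81
nΣs² − (Σs)² = 52182.41 − 45241.29 = 6941.12; nΣt² − (Σt)² = 18452.77 − 17344.89 = 1107.88
r = -2577.81 / √(6941.12 × 1107.88) = -2577.81 / 2773.0719 ≈ -0.930

-0.930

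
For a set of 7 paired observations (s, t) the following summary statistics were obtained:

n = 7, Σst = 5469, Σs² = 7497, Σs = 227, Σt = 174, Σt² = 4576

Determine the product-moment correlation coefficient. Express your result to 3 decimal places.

-0.941

r = (nΣst − ΣsΣt) / √[(nΣs² − (Σs)²)(nΣt² − (Σt)²)]
Numerator: 7×5469 − 227×174 = -1215
Denominator: √[(52479 − 51529)(32032 − 30276)] = √[950 × 1756] = 1291.5882
r = -1215 / 1291.5882 ≈ -0.941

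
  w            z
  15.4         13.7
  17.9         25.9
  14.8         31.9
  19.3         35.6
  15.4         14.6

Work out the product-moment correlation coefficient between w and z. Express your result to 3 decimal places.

0.561

n = 5, Σw = 82.8, Σz = 121.7, Σw² = 1386.26, Σz² = 3356.63, Σwz = 2058.63
nΣwz − ΣwΣz = 10293.15 − 10076.76 = 216.39
nΣw² − (Σw)² = 6931.3 − 6855.84 = 75.46; nΣz² − (Σz)² = 16783.15 − 14810.89 = 1972.26
r = 216.39 / √(75.46 × 1972.26) = 216.39 / 385.7807 ≈ 0.561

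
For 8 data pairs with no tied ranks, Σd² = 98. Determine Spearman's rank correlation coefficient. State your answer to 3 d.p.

ρ = 1 − 6Σd² / [n(n²−1)] = 1 − 6×98 / (8×63)
  = 1 − 588/504 = 1 − 1.1667 ≈ -0.167

-0.167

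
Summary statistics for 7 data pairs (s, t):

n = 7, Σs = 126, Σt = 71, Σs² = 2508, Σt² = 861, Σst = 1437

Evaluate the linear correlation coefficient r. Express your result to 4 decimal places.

0.8648

r = (nΣst − ΣsΣt) / √[(nΣs² − (Σs)²)(nΣt² − (Σt)²)]
Numerator: 7×1437 − 126×71 = 1113
Denominator: √[(17556 − 15876)(6027 − 5041)] = √[1680 × 986] = 1287.0431
r = 1113 / 1287.0431 ≈ 0.8648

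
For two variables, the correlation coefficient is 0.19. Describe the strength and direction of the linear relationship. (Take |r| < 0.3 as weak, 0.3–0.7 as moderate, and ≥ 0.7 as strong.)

weak positive

r = 0.19 > 0 so the relationship is positive.
|r| = 0.19, which falls in the weak range.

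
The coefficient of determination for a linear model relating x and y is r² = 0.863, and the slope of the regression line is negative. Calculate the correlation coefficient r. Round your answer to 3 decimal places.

|r| = √0.863 = 0.929
The association is negative, so r = −0.929.

-0.929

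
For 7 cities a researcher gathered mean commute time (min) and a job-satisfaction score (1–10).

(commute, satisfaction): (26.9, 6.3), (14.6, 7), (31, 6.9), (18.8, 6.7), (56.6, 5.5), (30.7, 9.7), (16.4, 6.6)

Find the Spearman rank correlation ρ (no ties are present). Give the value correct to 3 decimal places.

Rank commute: 4, 1, 6, 3, 7, 5, 2
Rank satisfaction: 2, 6, 5, 4, 1, 7, 3
d = rank(commute) − rank(satisfaction): 2, -5, 1, -1, 6, -2, -1; Σd² = 72
ρ = 1 − 6Σd² / [n(n²−1)] = 1 − 6×72 / (7×48) = 1 − 432/336 ≈ -0.286

-0.286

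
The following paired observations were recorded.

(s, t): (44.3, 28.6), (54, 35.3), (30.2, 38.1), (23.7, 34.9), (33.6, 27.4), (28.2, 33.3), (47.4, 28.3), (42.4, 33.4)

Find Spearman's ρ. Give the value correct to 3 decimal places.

-0.167

Rank s: 6, 8, 3, 1, 4, 2, 7, 5
Rank t: 3, 7, 8, 6, 1, 4, 2, 5
d = rank(s) − rank(t): 3, 1, -5, -5, 3, -2, 5, 0; Σd² = 98
ρ = 1 − 6Σd² / [n(n²−1)] = 1 − 6×98 / (8×63) = 1 − 588/504 ≈ -0.167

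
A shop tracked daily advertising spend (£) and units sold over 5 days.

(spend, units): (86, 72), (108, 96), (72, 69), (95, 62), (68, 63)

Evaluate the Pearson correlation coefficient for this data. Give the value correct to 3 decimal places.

0.705

n = 5, Σx = 429, Σy = 362, Σx² = 37893, Σy² = 26974, Σxy = 31702
nΣxy − ΣxΣy = 158510 − 155298 = 3212
nΣx² − (Σx)² = 189465 − 184041 = 5424; nΣy² − (Σy)² = 134870 − 131044 = 3826
r = 3212 / √(5424 × 3826) = 3212 / 4555.4609 ≈ 0.705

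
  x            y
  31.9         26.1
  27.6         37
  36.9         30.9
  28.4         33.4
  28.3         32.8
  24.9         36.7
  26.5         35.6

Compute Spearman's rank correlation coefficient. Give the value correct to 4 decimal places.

Rank x: 6, 3, 7, 5, 4, 1, 2
Rank y: 1, 7, 2, 4, 3, 6, 5
d = rank(x) − rank(y): 5, -4, 5, 1, 1, -5, -3; Σd² = 102
ρ = 1 − 6Σd² / [n(n²−1)] = 1 − 6×102 / (7×48) = 1 − 612/336 ≈ -0.8214

-0.8214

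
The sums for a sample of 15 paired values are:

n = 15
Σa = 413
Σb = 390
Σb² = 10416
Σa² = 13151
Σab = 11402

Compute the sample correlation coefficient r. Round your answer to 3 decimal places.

r = (nΣab − ΣaΣb) / √[(nΣa² − (Σa)²)(nΣb² − (Σb)²)]
Numerator: 15×11402 − 413×390 = 9960
Denominator: √[(197265 − 170569)(156240 − 152100)] = √[26696 × 4140] = 10512.9178
r = 9960 / 10512.9178 ≈ 0.947

0.947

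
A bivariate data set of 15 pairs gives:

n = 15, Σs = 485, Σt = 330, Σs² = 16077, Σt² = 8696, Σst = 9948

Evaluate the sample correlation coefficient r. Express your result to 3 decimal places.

r = (nΣst − ΣsΣt) / √[(nΣs² − (Σs)²)(nΣt² − (Σt)²)]
Numerator: 15×9948 − 485×330 = -10830
Denominator: √[(241155 − 235225)(130440 − 108900)] = √[5930 × 21540] = 11301.8671
r = -10830 / 11301.8671 ≈ -0.958

-0.958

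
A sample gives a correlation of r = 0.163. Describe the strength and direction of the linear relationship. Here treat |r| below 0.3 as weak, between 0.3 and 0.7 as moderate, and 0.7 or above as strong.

weak positive

r = 0.163 > 0 so the relationship is positive.
|r| = 0.163, which falls in the weak range.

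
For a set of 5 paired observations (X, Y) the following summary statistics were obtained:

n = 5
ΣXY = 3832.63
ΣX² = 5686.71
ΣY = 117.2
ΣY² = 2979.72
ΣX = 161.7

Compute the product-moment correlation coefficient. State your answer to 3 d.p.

r = (nΣXY − ΣXΣY) / √[(nΣX² − (ΣX)²)(nΣY² − (ΣY)²)]
Numerator: 5×3832.63 − 161.7×117.2 = 211.91
Denominator: √[(28433.55 − 26146.89)(14898.6 − 13735.84)] = √[2286.66 × 1162.76] = 1630.5940
r = 211.91 / 1630.5940 ≈ 0.130

0.130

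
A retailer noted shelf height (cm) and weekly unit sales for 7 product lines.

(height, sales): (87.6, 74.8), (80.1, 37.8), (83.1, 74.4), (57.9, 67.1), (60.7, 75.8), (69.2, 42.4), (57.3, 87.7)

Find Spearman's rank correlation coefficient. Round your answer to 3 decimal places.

Rank height: 7, 5, 6, 2, 3, 4, 1
Rank sales: 5, 1, 4, 3, 6, 2, 7
d = rank(height) − rank(sales): 2, 4, 2, -1, -3, 2, -6; Σd² = 74
ρ = 1 − 6Σd² / [n(n²−1)] = 1 − 6×74 / (7×48) = 1 − 444/336 ≈ -0.321

-0.321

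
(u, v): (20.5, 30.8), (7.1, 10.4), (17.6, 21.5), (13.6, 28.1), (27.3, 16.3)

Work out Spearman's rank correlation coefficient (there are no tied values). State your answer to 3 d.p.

0.300

Rank u: 4, 1, 3, 2, 5
Rank v: 5, 1, 3, 4, 2
d = rank(u) − rank(v): -1, 0, 0, -2, 3; Σd² = 14
ρ = 1 − 6Σd² / [n(n²−1)] = 1 − 6×14 / (5×24) = 1 − 84/120 ≈ 0.300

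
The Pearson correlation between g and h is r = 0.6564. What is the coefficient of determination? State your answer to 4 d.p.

0.4309

r² = (0.6564)² = 0.4309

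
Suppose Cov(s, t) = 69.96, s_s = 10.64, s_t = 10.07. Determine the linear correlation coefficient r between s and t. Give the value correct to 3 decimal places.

0.653

r = Cov(s,t) / (s_s · s_t) = 69.96 / (10.64 × 10.07)
  = 69.96 / 107.1448 ≈ 0.653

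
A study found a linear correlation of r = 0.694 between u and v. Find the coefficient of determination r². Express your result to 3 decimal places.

0.482

r² = (0.694)² = 0.482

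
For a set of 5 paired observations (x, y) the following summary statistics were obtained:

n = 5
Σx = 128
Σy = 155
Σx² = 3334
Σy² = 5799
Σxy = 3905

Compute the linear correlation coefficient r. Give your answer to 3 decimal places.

r = (nΣxy − ΣxΣy) / √[(nΣx² − (Σx)²)(nΣy² − (Σy)²)]
Numerator: 5×3905 − 128×155 = -315
Denominator: √[(16670 − 16384)(28995 − 24025)] = √[286 × 4970] = 1192.2332
r = -315 / 1192.2332 ≈ -0.264

-0.264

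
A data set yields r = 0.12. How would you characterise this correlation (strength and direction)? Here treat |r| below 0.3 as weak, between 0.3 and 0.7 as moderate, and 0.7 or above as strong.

weak positive

r = 0.12 > 0 so the relationship is positive.
|r| = 0.12, which falls in the weak range.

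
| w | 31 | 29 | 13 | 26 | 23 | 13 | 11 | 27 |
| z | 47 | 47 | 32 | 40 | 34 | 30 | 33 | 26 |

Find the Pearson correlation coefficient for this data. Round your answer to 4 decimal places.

n = 8, Σw = 173, Σz = 289, Σw² = 4195, Σz² = 10863, Σwz = 6513
nΣwz − ΣwΣz = 52104 − 49997 = 2107
nΣw² − (Σw)² = 33560 − 29929 = 3631; nΣz² − (Σz)² = 86904 − 83521 = 3383
r = 2107 / √(3631 × 3383) = 2107 / 3504.8071 ≈ 0.6012

0.6012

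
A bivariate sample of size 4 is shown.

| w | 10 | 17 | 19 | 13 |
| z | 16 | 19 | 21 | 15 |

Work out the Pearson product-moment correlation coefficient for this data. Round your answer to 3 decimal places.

0.893

n = 4, Σw = 59, Σz = 71, Σw² = 919, Σz² = 1283, Σwz = 1077
nΣwz − ΣwΣz = 4308 − 4189 = 119
nΣw² − (Σw)² = 3676 − 3481 = 195; nΣz² − (Σz)² = 5132 − 5041 = 91
r = 119 / √(195 × 91) = 119 / 133.2104 ≈ 0.893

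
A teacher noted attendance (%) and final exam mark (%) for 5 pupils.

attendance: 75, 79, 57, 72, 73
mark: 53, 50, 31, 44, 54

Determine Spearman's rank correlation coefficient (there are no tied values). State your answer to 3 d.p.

0.600

Rank attendance: 4, 5, 1, 2, 3
Rank mark: 4, 3, 1, 2, 5
d = rank(attendance) − rank(mark): 0, 2, 0, 0, -2; Σd² = 8
ρ = 1 − 6Σd² / [n(n²−1)] = 1 − 6×8 / (5×24) = 1 − 48/120 ≈ 0.600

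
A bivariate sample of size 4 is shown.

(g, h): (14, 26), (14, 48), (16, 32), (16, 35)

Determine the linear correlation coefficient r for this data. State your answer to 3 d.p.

-0.218

n = 4, Σg = 60, Σh = 141, Σg² = 904, Σh² = 5229, Σgh = 2108
nΣgh − ΣgΣh = 8432 − 8460 = -28
nΣg² − (Σg)² = 3616 − 3600 = 16; nΣh² − (Σh)² = 20916 − 19881 = 1035
r = -28 / √(16 × 1035) = -28 / 128.6857 ≈ -0.218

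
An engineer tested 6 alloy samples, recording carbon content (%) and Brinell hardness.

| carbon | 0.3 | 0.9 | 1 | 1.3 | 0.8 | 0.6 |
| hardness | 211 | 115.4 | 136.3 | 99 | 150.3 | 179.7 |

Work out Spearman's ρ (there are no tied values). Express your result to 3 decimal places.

Rank carbon: 1, 4, 5, 6, 3, 2
Rank hardness: 6, 2, 3, 1, 4, 5
d = rank(carbon) − rank(hardness): -5, 2, 2, 5, -1, -3; Σd² = 68
ρ = 1 − 6Σd² / [n(n²−1)] = 1 − 6×68 / (6×35) = 1 − 408/210 ≈ -0.943

-0.943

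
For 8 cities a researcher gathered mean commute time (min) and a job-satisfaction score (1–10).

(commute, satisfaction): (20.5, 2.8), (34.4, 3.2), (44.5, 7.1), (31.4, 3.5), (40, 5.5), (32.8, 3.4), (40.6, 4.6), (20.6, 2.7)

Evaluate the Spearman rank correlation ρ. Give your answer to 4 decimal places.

0.8571

Rank commute: 1, 5, 8, 3, 6, 4, 7, 2
Rank satisfaction: 2, 3, 8, 5, 7, 4, 6, 1
d = rank(commute) − rank(satisfaction): -1, 2, 0, -2, -1, 0, 1, 1; Σd² = 12
ρ = 1 − 6Σd² / [n(n²−1)] = 1 − 6×12 / (8×63) = 1 − 72/504 ≈ 0.8571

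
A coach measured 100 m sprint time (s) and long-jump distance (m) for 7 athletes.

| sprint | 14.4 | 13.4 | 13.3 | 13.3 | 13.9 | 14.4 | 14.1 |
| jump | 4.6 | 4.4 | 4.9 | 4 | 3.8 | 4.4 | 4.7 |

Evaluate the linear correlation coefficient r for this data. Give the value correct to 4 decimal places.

n = 7, Σx = 96.8, Σy = 30.8, Σx² = 1340.08, Σy² = 136.42, Σxy = 426.02
nΣxy − ΣxΣy = 2982.14 − 2981.44 = 0.7
nΣx² − (Σx)² = 9380.56 − 9370.24 = 10.32; nΣy² − (Σy)² = 954.94 − 948.64 = 6.3
r = 0.7 / √(10.32 × 6.3) = 0.7 / 8.0632 ≈ 0.0868

0.0868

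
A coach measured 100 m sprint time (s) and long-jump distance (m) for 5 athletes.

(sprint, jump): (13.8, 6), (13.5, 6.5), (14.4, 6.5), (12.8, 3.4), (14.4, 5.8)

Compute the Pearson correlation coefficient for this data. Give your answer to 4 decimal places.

n = 5, Σx = 68.9, Σy = 28.2, Σx² = 951.25, Σy² = 165.7, Σxy = 391.19
nΣxy − ΣxΣy = 1955.95 − 1942.98 = 12.97
nΣx² − (Σx)² = 4756.25 − 4747.21 = 9.04; nΣy² − (Σy)² = 828.5 − 795.24 = 33.26
r = 12.97 / √(9.04 × 33.26) = 12.97 / 17.3399 ≈ 0.7480

0.7480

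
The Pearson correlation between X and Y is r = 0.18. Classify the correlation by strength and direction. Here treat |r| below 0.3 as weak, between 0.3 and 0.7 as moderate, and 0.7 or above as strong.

r = 0.18 > 0 so the relationship is positive.
|r| = 0.18, which falls in the weak range.

weak positive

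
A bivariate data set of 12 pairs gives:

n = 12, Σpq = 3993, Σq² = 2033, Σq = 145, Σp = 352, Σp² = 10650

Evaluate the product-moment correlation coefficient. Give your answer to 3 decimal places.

-0.862

r = (nΣpq − ΣpΣq) / √[(nΣp² − (Σp)²)(nΣq² − (Σq)²)]
Numerator: 12×3993 − 352×145 = -3124
Denominator: √[(127800 − 123904)(24396 − 21025)] = √[3896 × 3371] = 3624.0055
r = -3124 / 3624.0055 ≈ -0.862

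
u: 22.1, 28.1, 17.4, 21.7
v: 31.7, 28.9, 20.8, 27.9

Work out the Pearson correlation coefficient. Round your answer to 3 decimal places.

0.652

n = 4, Σu = 89.3, Σv = 109.3, Σu² = 2051.67, Σv² = 3051.15, Σuv = 2480.01
nΣuv − ΣuΣv = 9920.04 − 9760.49 = 159.55
nΣu² − (Σu)² = 8206.68 − 7974.49 = 232.19; nΣv² − (Σv)² = 12204.6 − 11946.49 = 258.11
r = 159.55 / √(232.19 × 258.11) = 159.55 / 244.8072 ≈ 0.652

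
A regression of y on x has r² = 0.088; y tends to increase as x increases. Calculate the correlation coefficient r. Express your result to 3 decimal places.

0.297

|r| = √0.088 = 0.297
The association is positive, so r = 0.297.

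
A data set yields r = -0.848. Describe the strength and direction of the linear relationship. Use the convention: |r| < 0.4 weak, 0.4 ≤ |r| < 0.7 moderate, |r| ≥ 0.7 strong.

strong negative

r = -0.848 < 0 so the relationship is negative.
|r| = 0.848, which falls in the strong range.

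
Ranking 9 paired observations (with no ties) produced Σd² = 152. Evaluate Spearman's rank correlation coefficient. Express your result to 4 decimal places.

ρ = 1 − 6Σd² / [n(n²−1)] = 1 − 6×152 / (9×80)
  = 1 − 912/720 = 1 − 1.26667 ≈ -0.2667

-0.2667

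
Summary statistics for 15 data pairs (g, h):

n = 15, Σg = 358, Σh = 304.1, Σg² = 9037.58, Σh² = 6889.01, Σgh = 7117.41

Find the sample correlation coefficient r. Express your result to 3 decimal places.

r = (nΣgh − ΣgΣh) / √[(nΣg² − (Σg)²)(nΣh² − (Σh)²)]
Numerator: 15×7117.41 − 358×304.1 = -2106.65
Denominator: √[(135563.7 − 128164)(103335.15 − 92476.81)] = √[7399.7 × 10858.34] = 8963.7302
r = -2106.65 / 8963.7302 ≈ -0.235

-0.235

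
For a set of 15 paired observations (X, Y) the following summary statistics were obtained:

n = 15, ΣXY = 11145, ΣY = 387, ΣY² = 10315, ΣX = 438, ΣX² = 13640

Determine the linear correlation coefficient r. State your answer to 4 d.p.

-0.2932

r = (nΣXY − ΣXΣY) / √[(nΣX² − (ΣX)²)(nΣY² − (ΣY)²)]
Numerator: 15×11145 − 438×387 = -2331
Denominator: √[(204600 − 191844)(154725 − 149769)] = √[12756 × 4956] = 7951.0211
r = -2331 / 7951.0211 ≈ -0.2932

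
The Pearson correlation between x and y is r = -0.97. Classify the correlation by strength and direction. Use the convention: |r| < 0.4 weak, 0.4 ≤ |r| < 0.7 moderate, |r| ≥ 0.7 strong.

r = -0.97 < 0 so the relationship is negative.
|r| = 0.97, which falls in the strong range.

strong negative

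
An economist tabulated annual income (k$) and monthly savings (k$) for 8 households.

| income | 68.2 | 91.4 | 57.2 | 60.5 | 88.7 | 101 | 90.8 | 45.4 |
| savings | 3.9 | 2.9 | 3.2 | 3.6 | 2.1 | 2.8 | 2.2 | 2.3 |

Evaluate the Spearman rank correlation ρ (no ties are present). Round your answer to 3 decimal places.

-0.238

Rank income: 4, 7, 2, 3, 5, 8, 6, 1
Rank savings: 8, 5, 6, 7, 1, 4, 2, 3
d = rank(income) − rank(savings): -4, 2, -4, -4, 4, 4, 4, -2; Σd² = 104
ρ = 1 − 6Σd² / [n(n²−1)] = 1 − 6×104 / (8×63) = 1 − 624/504 ≈ -0.238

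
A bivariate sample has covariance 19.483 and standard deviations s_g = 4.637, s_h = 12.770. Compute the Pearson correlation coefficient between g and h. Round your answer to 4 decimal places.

0.3290

r = Cov(g,h) / (s_g · s_h) = 19.483 / (4.637 × 12.770)
  = 19.483 / 59.2145 ≈ 0.3290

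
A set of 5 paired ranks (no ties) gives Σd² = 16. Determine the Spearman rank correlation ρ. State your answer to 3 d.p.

ρ = 1 − 6Σd² / [n(n²−1)] = 1 − 6×16 / (5×24)
  = 1 − 96/120 = 1 − 0.8000 ≈ 0.200

0.200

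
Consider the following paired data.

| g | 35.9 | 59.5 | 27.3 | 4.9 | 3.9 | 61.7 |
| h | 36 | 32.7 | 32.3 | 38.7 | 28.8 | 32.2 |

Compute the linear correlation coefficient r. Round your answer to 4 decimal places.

n = 6, Σg = 193.2, Σh = 200.7, Σg² = 9420.46, Σh² = 6772.55, Σgh = 6408.53
nΣgh − ΣgΣh = 38451.18 − 38775.24 = -324.06
nΣg² − (Σg)² = 56522.76 − 37326.24 = 19196.52; nΣh² − (Σh)² = 40635.3 − 40280.49 = 354.81
r = -324.06 / √(19196.52 × 354.81) = -324.06 / 2609.8117 ≈ -0.1242

-0.1242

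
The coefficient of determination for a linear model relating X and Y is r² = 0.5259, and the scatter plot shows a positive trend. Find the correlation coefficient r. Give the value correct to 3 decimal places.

0.725

|r| = √0.5259 = 0.725
The association is positive, so r = 0.725.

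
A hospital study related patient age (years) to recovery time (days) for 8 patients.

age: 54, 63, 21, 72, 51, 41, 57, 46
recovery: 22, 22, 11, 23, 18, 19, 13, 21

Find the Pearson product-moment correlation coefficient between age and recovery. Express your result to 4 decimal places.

n = 8, Σx = 405, Σy = 149, Σx² = 22157, Σy² = 2913, Σxy = 7865
nΣxy − ΣxΣy = 62920 − 60345 = 2575
nΣx² − (Σx)² = 177256 − 164025 = 13231; nΣy² − (Σy)² = 23304 − 22201 = 1103
r = 2575 / √(13231 × 1103) = 2575 / 3820.1823 ≈ 0.6741

0.6741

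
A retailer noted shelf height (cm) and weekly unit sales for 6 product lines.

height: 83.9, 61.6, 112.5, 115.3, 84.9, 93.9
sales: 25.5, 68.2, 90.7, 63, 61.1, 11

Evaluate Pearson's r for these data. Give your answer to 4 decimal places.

0.2132

n = 6, Σx = 552.1, Σy = 319.5, Σx² = 52809.33, Σy² = 21351.19, Σxy = 30028.51
nΣxy − ΣxΣy = 180171.06 − 176395.95 = 3775.11
nΣx² − (Σx)² = 316855.98 − 304814.41 = 12041.57; nΣy² − (Σy)² = 128107.14 − 102080.25 = 26026.89
r = 3775.11 / √(12041.57 × 26026.89) = 3775.11 / 17703.2375 ≈ 0.2132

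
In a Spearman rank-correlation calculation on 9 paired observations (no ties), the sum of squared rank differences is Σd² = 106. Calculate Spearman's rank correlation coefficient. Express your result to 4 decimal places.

0.1167

ρ = 1 − 6Σd² / [n(n²−1)] = 1 − 6×106 / (9×80)
  = 1 − 636/720 = 1 − 0.88333 ≈ 0.1167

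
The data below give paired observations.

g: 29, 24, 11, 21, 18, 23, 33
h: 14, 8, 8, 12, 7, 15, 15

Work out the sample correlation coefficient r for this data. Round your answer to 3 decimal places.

0.717

n = 7, Σg = 159, Σh = 79, Σg² = 3921, Σh² = 967, Σgh = 1904
nΣgh − ΣgΣh = 13328 − 12561 = 767
nΣg² − (Σg)² = 27447 − 25281 = 2166; nΣh² − (Σh)² = 6769 − 6241 = 528
r = 767 / √(2166 × 528) = 767 / 1069.4148 ≈ 0.717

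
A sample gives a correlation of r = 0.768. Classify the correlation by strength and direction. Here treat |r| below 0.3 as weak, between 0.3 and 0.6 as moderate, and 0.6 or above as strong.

r = 0.768 > 0 so the relationship is positive.
|r| = 0.768, which falls in the strong range.

strong positive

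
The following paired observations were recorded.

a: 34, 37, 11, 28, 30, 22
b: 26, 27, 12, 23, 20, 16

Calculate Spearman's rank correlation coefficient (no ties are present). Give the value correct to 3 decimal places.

0.943

Rank a: 5, 6, 1, 3, 4, 2
Rank b: 5, 6, 1, 4, 3, 2
d = rank(a) − rank(b): 0, 0, 0, -1, 1, 0; Σd² = 2
ρ = 1 − 6Σd² / [n(n²−1)] = 1 − 6×2 / (6×35) = 1 − 12/210 ≈ 0.943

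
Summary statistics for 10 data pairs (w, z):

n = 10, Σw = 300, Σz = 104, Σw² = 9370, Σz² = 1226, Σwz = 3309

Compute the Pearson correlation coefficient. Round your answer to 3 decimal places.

0.818

r = (nΣwz − ΣwΣz) / √[(nΣw² − (Σw)²)(nΣz² − (Σz)²)]
Numerator: 10×3309 − 300×104 = 1890
Denominator: √[(93700 − 90000)(12260 − 10816)] = √[3700 × 1444] = 2311.4498
r = 1890 / 2311.4498 ≈ 0.818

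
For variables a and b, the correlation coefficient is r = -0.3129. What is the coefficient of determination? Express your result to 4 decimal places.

0.0979

r² = (-0.3129)² = 0.0979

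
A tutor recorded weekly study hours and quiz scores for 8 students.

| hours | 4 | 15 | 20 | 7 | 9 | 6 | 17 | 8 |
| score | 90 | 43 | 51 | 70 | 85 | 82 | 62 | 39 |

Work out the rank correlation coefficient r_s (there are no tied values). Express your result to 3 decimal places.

Rank hours: 1, 6, 8, 3, 5, 2, 7, 4
Rank score: 8, 2, 3, 5, 7, 6, 4, 1
d = rank(hours) − rank(score): -7, 4, 5, -2, -2, -4, 3, 3; Σd² = 132
ρ = 1 − 6Σd² / [n(n²−1)] = 1 − 6×132 / (8×63) = 1 − 792/504 ≈ -0.571

-0.571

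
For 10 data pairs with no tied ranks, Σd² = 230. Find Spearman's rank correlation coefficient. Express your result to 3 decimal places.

ρ = 1 − 6Σd² / [n(n²−1)] = 1 − 6×230 / (10×99)
  = 1 − 1380/990 = 1 − 1.3939 ≈ -0.394

-0.394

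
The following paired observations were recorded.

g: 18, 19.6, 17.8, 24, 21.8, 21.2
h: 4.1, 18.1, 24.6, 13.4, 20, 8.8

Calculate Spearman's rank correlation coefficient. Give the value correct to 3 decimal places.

-0.143

Rank g: 2, 3, 1, 6, 5, 4
Rank h: 1, 4, 6, 3, 5, 2
d = rank(g) − rank(h): 1, -1, -5, 3, 0, 2; Σd² = 40
ρ = 1 − 6Σd² / [n(n²−1)] = 1 − 6×40 / (6×35) = 1 − 240/210 ≈ -0.143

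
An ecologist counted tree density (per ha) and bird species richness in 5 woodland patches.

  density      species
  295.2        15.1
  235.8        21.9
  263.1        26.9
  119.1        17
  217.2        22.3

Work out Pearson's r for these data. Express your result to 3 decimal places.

n = 5, Σx = 1130.4, Σy = 103.2, Σx² = 273326.94, Σy² = 2217.52, Σxy = 23567.19
nΣxy − ΣxΣy = 117835.95 − 116657.28 = 1178.67
nΣx² − (Σx)² = 1366634.7 − 1277804.16 = 88830.54; nΣy² − (Σy)² = 11087.6 − 10650.24 = 437.36
r = 1178.67 / √(88830.54 × 437.36) = 1178.67 / 6233.0510 ≈ 0.189

0.189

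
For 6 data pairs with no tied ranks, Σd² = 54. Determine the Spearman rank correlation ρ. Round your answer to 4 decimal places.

ρ = 1 − 6Σd² / [n(n²−1)] = 1 − 6×54 / (6×35)
  = 1 − 324/210 = 1 − 1.54286 ≈ -0.5429

-0.5429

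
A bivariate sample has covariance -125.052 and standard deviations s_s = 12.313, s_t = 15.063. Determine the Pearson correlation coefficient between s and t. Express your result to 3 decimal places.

-0.674

r = Cov(s,t) / (s_s · s_t) = -125.052 / (12.313 × 15.063)
  = -125.052 / 185.4707 ≈ -0.674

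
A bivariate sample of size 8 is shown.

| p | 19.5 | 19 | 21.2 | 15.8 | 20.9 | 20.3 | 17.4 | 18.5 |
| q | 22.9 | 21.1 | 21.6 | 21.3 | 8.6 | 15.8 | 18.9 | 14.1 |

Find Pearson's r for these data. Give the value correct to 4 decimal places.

n = 8, Σp = 152.6, Σq = 144.3, Σp² = 2934.24, Σq² = 2769.49, Σpq = 2732.1
nΣpq − ΣpΣq = 21856.8 − 22020.18 = -163.38
nΣp² − (Σp)² = 23473.92 − 23286.76 = 187.16; nΣq² − (Σq)² = 22155.92 − 20822.49 = 1333.43
r = -163.38 / √(187.16 × 1333.43) = -163.38 / 499.5646 ≈ -0.3270

-0.3270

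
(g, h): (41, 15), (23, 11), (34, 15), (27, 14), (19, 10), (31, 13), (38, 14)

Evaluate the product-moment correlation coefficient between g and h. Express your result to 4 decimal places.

0.8756

n = 7, Σg = 213, Σh = 92, Σg² = 6861, Σh² = 1232, Σgh = 2881
nΣgh − ΣgΣh = 20167 − 19596 = 571
nΣg² − (Σg)² = 48027 − 45369 = 2658; nΣh² − (Σh)² = 8624 − 8464 = 160
r = 571 / √(2658 × 160) = 571 / 652.1350 ≈ 0.8756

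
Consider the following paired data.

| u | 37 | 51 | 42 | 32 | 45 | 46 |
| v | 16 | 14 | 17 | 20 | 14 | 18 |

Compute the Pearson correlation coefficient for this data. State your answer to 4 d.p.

n = 6, Σu = 253, Σv = 99, Σu² = 10899, Σv² = 1661, Σuv = 4118
nΣuv − ΣuΣv = 24708 − 25047 = -339
nΣu² − (Σu)² = 65394 − 64009 = 1385; nΣv² − (Σv)² = 9966 − 9801 = 165
r = -339 / √(1385 × 165) = -339 / 478.0429 ≈ -0.7091

-0.7091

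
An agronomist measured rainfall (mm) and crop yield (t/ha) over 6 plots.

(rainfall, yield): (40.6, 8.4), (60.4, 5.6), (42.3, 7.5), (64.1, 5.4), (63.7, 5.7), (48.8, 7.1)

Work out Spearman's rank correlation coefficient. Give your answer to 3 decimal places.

Rank rainfall: 1, 4, 2, 6, 5, 3
Rank yield: 6, 2, 5, 1, 3, 4
d = rank(rainfall) − rank(yield): -5, 2, -3, 5, 2, -1; Σd² = 68
ρ = 1 − 6Σd² / [n(n²−1)] = 1 − 6×68 / (6×35) = 1 − 408/210 ≈ -0.943

-0.943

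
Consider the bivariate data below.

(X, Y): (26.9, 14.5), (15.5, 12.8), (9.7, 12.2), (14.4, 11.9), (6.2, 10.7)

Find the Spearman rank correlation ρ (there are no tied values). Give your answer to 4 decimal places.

Rank X: 5, 4, 2, 3, 1
Rank Y: 5, 4, 3, 2, 1
d = rank(X) − rank(Y): 0, 0, -1, 1, 0; Σd² = 2
ρ = 1 − 6Σd² / [n(n²−1)] = 1 − 6×2 / (5×24) = 1 − 12/120 ≈ 0.9000

0.9000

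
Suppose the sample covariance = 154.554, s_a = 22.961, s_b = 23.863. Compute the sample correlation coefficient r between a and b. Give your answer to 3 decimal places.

r = Cov(a,b) / (s_a · s_b) = 154.554 / (22.961 × 23.863)
  = 154.554 / 547.9183 ≈ 0.282

0.282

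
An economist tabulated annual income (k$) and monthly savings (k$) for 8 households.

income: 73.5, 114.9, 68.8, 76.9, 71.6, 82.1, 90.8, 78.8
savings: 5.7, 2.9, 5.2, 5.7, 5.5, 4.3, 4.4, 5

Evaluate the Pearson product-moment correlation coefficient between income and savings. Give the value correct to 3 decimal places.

n = 8, Σx = 657.4, Σy = 38.7, Σx² = 55572.36, Σy² = 193.53, Σxy = 3088.6
nΣxy − ΣxΣy = 24708.8 − 25441.38 = -732.58
nΣx² − (Σx)² = 444578.88 − 432174.76 = 12404.12; nΣy² − (Σy)² = 1548.24 − 1497.69 = 50.55
r = -732.58 / √(12404.12 × 50.55) = -732.58 / 791.8512 ≈ -0.925

-0.925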